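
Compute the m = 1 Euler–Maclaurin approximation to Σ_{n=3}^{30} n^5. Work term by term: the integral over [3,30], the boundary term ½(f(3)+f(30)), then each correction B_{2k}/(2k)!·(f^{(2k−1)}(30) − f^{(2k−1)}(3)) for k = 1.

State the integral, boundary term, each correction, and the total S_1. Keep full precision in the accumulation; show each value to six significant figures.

Integral: ∫_3^30 x^5 dx = 1.21500e+08.
Endpoint term: (f(3) + f(30))/2 = (243.000 + 2.43000e+07)/2 = 1.21501e+07.
Integral + boundary = 1.33650e+08.
Correction k=1: B_{2}/2! · (f^{(1)}(30) − f^{(1)}(3)) = 1/12 · (4.05000e+06 − 405.000) = 337466.

S_1 ≈ 1.33987e+08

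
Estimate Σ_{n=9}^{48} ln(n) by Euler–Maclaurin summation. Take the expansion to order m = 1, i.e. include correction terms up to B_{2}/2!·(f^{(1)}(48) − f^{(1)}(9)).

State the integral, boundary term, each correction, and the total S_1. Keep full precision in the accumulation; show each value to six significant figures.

S_1 ≈ 130.069

The integral term ∫_9^48 ln(x) dx = 127.043.
Boundary: ½(f(9) + f(48)) = ½(2.19722 + 3.87120) = 3.03421.
Running total after boundary: 130.077.
k=1: B_{2}/(2)! × [f^{(1)}(48) − f^{(1)}(9)] = 1/12 × (0.0208333 − 0.111111) = -0.00752315.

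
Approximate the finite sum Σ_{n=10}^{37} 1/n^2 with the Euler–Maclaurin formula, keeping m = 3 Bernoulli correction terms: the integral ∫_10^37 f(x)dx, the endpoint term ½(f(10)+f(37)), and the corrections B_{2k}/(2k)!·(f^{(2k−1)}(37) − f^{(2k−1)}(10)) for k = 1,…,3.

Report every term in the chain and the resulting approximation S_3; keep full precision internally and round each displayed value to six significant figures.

S_3 ≈ 0.0785012

∫_10^37 1/x^2 dx evaluates to 0.0729730.
½[f(10) + f(37)] = ½[0.0100000 + 0.000730460] = 0.00536523.
Integral + boundary = 0.0783382.
Correction k=1: B_{2}/2! · (f^{(1)}(37) − f^{(1)}(10)) = 1/12 · (-3.94843e-05 − (-0.00200000)) = 0.000163376.
Running total after k=1: 0.0785016.
Correction k=2: B_{4}/4! · (f^{(3)}(37) − f^{(3)}(10)) = −1/720 · (-3.46101e-07 − (-0.000240000)) = -3.32853e-07.
Running total after k=2: 0.0785012.
Correction k=3: B_{6}/6! · (f^{(5)}(37) − f^{(5)}(10)) = 1/30240 · (-7.58439e-09 − (-7.20000e-05)) = 2.38070e-09.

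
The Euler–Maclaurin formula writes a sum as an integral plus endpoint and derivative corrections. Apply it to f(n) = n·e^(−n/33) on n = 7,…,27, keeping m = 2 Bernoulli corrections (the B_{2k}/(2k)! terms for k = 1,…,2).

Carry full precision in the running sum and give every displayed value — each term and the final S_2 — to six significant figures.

S_2 ≈ 202.804

The integral term ∫_7^27 x·e^(−x/33) dx = 194.062.
Endpoint term: (f(7) + f(27))/2 = (5.66207 + 11.9133)/2 = 8.78768.
Integral + boundary = 202.850.
Order-1 term: 1/12 · (0.0802242 − 0.637289) = -0.0464221.
Running total after k=1: 202.804.
Order-2 term: −1/720 · (0.000884013 − 0.00207073) = 1.64821e-06.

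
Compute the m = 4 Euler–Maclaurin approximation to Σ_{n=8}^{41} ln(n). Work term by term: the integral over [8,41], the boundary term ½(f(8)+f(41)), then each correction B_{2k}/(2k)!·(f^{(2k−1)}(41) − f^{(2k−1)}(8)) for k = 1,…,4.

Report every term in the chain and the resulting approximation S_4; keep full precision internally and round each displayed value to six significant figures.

Integral: ∫_8^41 ln(x) dx = 102.621.
½[f(8) + f(41)] = ½[2.07944 + 3.71357] = 2.89651.
Integral + boundary = 105.517.
Correction k=1: B_{2}/2! · (f^{(1)}(41) − f^{(1)}(8)) = 1/12 · (0.0243902 − 0.125000) = -0.00838415.
Running total after k=1: 105.509.
Correction k=2: B_{4}/4! · (f^{(3)}(41) − f^{(3)}(8)) = −1/720 · (2.90187e-05 − 0.00390625) = 5.38504e-06.
Running total after k=2: 105.509.
Correction k=3: B_{6}/6! · (f^{(5)}(41) − f^{(5)}(8)) = 1/30240 · (2.07153e-07 − 0.000732422) = -2.42134e-08.
Running total after k=3: 105.509.
Correction k=4: B_{8}/8! · (f^{(7)}(41) − f^{(7)}(8)) = −1/1209600 · (3.69697e-09 − 0.000343323) = 2.83829e-10.

S_4 ≈ 105.509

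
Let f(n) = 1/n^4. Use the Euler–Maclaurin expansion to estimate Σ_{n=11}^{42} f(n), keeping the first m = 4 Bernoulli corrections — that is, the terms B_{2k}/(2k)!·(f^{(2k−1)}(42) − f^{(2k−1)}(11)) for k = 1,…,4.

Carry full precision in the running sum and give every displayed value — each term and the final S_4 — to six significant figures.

S_4 ≈ 0.000282309

The integral term ∫_11^42 1/x^4 dx = 0.000245939.
Endpoint term: (f(11) + f(42))/2 = (6.83013e-05 + 3.21368e-07)/2 = 3.43114e-05.
Running total after boundary: 0.000280250.
k=1: B_{2}/(2)! × [f^{(1)}(42) − f^{(1)}(11)] = 1/12 × (-3.06065e-08 − (-2.48369e-05)) = 2.06719e-06.
After k=1: 0.000282318.
k=2: B_{4}/(4)! × [f^{(3)}(42) − f^{(3)}(11)] = −1/720 × (-5.20519e-10 − (-6.15790e-06)) = -8.55191e-09.
After k=2: 0.000282309.
k=3: B_{6}/(6)! × [f^{(5)}(42) − f^{(5)}(11)] = 1/30240 × (-1.65244e-11 − (-2.84994e-06)) = 9.42434e-11.
After k=3: 0.000282309.
k=4: B_{8}/(8)! × [f^{(7)}(42) − f^{(7)}(11)] = −1/1209600 × (-8.43082e-13 − (-2.11979e-06)) = -1.75247e-12.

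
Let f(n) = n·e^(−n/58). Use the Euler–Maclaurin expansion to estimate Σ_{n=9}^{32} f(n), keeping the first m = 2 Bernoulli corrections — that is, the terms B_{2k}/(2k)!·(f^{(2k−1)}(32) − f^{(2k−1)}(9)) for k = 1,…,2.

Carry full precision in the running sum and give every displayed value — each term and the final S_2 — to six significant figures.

The integral term ∫_9^32 x·e^(−x/58) dx = 320.966.
Boundary: ½(f(9) + f(32)) = ½(7.70641 + 18.4306) = 13.0685.
So far: 334.034.
Order-1 term: 1/12 · (0.258187 − 0.723398) = -0.0387676.
After k=1: 333.995.
Order-2 term: −1/720 · (0.000419173 − 0.000724118) = 4.23535e-07.

S_2 ≈ 333.995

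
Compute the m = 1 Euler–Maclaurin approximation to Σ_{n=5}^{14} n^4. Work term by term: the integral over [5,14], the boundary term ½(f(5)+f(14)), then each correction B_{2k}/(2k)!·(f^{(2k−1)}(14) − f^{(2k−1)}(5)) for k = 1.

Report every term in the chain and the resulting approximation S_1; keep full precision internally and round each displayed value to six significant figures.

S_1 ≈ 127333

∫_5^14 x^4 dx evaluates to 106940.
Endpoint term: (f(5) + f(14))/2 = (625.000 + 38416.0)/2 = 19520.5.
So far: 126460.
k=1: B_{2}/(2)! × [f^{(1)}(14) − f^{(1)}(5)] = 1/12 × (10976.0 − 500.000) = 873.000.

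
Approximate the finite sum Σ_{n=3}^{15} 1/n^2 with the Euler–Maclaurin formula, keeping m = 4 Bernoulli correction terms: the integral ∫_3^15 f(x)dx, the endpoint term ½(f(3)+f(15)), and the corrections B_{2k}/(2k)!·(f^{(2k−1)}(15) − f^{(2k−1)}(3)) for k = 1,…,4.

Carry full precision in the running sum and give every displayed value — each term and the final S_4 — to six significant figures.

S_4 ≈ 0.330440

The integral term ∫_3^15 1/x^2 dx = 0.266667.
Boundary: ½(f(3) + f(15)) = ½(0.111111 + 0.00444444) = 0.0577778.
Running total after boundary: 0.324444.
Order-1 term: 1/12 · (-0.000592593 − (-0.0740741)) = 0.00612346.
Partial sum through k=1: 0.330568.
Order-2 term: −1/720 · (-3.16049e-05 − (-0.0987654)) = -0.000137130.
Partial sum through k=2: 0.330431.
Order-3 term: 1/30240 · (-4.21399e-06 − (-0.329218)) = 1.08867e-05.
Partial sum through k=3: 0.330442.
Order-4 term: −1/1209600 · (-1.04882e-06 − (-2.04847)) = -1.69351e-06.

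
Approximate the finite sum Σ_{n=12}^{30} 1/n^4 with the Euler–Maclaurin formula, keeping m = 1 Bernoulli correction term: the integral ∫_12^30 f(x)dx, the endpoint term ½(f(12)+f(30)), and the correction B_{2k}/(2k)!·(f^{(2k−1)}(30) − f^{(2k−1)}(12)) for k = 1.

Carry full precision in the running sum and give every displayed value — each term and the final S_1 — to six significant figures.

∫_12^30 1/x^4 dx evaluates to 0.000180556.
Boundary: ½(f(12) + f(30)) = ½(4.82253e-05 + 1.23457e-06) = 2.47299e-05.
Running total after boundary: 0.000205285.
Correction k=1: B_{2}/2! · (f^{(1)}(30) − f^{(1)}(12)) = 1/12 · (-1.64609e-07 − (-1.60751e-05)) = 1.32587e-06.

S_1 ≈ 0.000206611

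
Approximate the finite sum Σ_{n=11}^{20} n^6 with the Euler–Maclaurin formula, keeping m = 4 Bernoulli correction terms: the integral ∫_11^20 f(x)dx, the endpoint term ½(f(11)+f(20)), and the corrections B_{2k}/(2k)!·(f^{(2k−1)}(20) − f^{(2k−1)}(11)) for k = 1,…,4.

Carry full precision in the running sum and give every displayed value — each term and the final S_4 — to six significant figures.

S_4 ≈ 2.14477e+08

Integral: ∫_11^20 x^6 dx = 1.80073e+08.
Endpoint term: (f(11) + f(20))/2 = (1.77156e+06 + 6.40000e+07)/2 = 3.28858e+07.
So far: 2.12959e+08.
Correction k=1: B_{2}/2! · (f^{(1)}(20) − f^{(1)}(11)) = 1/12 · (1.92000e+07 − 966306) = 1.51947e+06.
Partial sum through k=1: 2.14479e+08.
Correction k=2: B_{4}/4! · (f^{(3)}(20) − f^{(3)}(11)) = −1/720 · (960000 − 159720) = -1111.50.
Partial sum through k=2: 2.14477e+08.
Correction k=3: B_{6}/6! · (f^{(5)}(20) − f^{(5)}(11)) = 1/30240 · (14400.0 − 7920.00) = 0.214286.
Partial sum through k=3: 2.14477e+08.
Correction k=4: B_{8}/8! · (f^{(7)}(20) − f^{(7)}(11)) = −1/1209600 · (0.00000 − 0.00000) = 0.00000.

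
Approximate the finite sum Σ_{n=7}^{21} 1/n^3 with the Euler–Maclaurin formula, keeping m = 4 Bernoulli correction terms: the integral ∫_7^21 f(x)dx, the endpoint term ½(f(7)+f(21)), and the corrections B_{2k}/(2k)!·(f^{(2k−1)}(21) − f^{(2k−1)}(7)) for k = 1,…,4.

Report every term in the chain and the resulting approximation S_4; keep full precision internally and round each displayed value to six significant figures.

S_4 ≈ 0.0106842

∫_7^21 1/x^3 dx evaluates to 0.00907029.
Endpoint term: (f(7) + f(21))/2 = (0.00291545 + 0.000107980)/2 = 0.00151172.
So far: 0.0105820.
k=1: B_{2}/(2)! × [f^{(1)}(21) − f^{(1)}(7)] = 1/12 × (-1.54257e-05 − (-0.00124948)) = 0.000102838.
After k=1: 0.0106848.
k=2: B_{4}/(4)! × [f^{(3)}(21) − f^{(3)}(7)] = −1/720 × (-6.99577e-07 − (-0.000509992)) = -7.07350e-07.
After k=2: 0.0106841.
k=3: B_{6}/(6)! × [f^{(5)}(21) − f^{(5)}(7)] = 1/30240 × (-6.66264e-08 − (-0.000437136)) = 1.44533e-08.
After k=3: 0.0106842.
k=4: B_{8}/(8)! × [f^{(7)}(21) − f^{(7)}(7)] = −1/1209600 × (-1.08778e-08 − (-0.000642322)) = -5.31011e-10.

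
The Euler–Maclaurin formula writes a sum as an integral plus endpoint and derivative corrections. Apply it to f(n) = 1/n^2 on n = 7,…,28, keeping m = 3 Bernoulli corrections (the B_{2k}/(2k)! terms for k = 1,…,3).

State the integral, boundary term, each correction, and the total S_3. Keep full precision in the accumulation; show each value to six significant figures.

∫_7^28 1/x^2 dx evaluates to 0.107143.
Boundary: ½(f(7) + f(28)) = ½(0.0204082 + 0.00127551) = 0.0108418.
Running total after boundary: 0.117985.
Correction k=1: B_{2}/2! · (f^{(1)}(28) − f^{(1)}(7)) = 1/12 · (-9.11079e-05 − (-0.00583090)) = 0.000478316.
Partial sum through k=1: 0.118463.
Correction k=2: B_{4}/4! · (f^{(3)}(28) − f^{(3)}(7)) = −1/720 · (-1.39451e-06 − (-0.00142798)) = -1.98136e-06.
Partial sum through k=2: 0.118461.
Correction k=3: B_{6}/6! · (f^{(5)}(28) − f^{(5)}(7)) = 1/30240 · (-5.33613e-08 − (-0.000874271)) = 2.89093e-08.

S_3 ≈ 0.118461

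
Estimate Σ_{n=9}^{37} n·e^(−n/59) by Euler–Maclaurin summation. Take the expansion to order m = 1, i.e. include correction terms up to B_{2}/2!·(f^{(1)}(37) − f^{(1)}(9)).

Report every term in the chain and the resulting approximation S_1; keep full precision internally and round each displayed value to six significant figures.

S_1 ≈ 432.789

Integral: ∫_9^37 x·e^(−x/59) dx = 419.088.
Boundary: ½(f(9) + f(37)) = ½(7.72670 + 19.7628) = 13.7447.
So far: 432.833.
k=1: B_{2}/(2)! × [f^{(1)}(37) − f^{(1)}(9)] = 1/12 × (0.199167 − 0.727561) = -0.0440329.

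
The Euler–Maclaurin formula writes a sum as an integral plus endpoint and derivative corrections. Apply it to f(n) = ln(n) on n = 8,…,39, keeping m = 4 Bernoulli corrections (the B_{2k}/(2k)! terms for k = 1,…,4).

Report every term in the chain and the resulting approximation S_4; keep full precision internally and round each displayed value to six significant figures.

The integral term ∫_8^39 ln(x) dx = 95.2434.
Boundary: ½(f(8) + f(39)) = ½(2.07944 + 3.66356) = 2.87150.
Running total after boundary: 98.1149.
Order-1 term: 1/12 · (0.0256410 − 0.125000) = -0.00827991.
After k=1: 98.1066.
Order-2 term: −1/720 · (3.37160e-05 − 0.00390625) = 5.37852e-06.
After k=2: 98.1066.
Order-3 term: 1/30240 · (2.66004e-07 − 0.000732422) = -2.42115e-08.
After k=3: 98.1066.
Order-4 term: −1/1209600 · (5.24663e-09 − 0.000343323) = 2.83827e-10.

S_4 ≈ 98.1066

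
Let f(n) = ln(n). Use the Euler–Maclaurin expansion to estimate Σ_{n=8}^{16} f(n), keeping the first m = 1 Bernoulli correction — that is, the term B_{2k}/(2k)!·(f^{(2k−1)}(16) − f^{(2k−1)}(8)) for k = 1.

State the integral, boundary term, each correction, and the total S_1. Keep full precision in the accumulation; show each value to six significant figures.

Integral: ∫_8^16 ln(x) dx = 19.7259.
Boundary: ½(f(8) + f(16)) = ½(2.07944 + 2.77259) = 2.42602.
Integral + boundary = 22.1519.
Order-1 term: 1/12 · (0.0625000 − 0.125000) = -0.00520833.

S_1 ≈ 22.1467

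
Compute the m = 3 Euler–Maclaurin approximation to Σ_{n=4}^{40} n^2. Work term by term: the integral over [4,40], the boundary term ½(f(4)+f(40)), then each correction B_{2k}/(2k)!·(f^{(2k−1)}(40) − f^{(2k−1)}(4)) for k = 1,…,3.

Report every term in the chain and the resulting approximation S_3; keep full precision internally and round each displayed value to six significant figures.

S_3 ≈ 22126.0

The integral term ∫_4^40 x^2 dx = 21312.0.
Endpoint term: (f(4) + f(40))/2 = (16.0000 + 1600.00)/2 = 808.000.
Integral + boundary = 22120.0.
k=1: B_{2}/(2)! × [f^{(1)}(40) − f^{(1)}(4)] = 1/12 × (80.0000 − 8.00000) = 6.00000.
After k=1: 22126.0.
k=2: B_{4}/(4)! × [f^{(3)}(40) − f^{(3)}(4)] = −1/720 × (0.00000 − 0.00000) = 0.00000.
After k=2: 22126.0.
k=3: B_{6}/(6)! × [f^{(5)}(40) − f^{(5)}(4)] = 1/30240 × (0.00000 − 0.00000) = 0.00000.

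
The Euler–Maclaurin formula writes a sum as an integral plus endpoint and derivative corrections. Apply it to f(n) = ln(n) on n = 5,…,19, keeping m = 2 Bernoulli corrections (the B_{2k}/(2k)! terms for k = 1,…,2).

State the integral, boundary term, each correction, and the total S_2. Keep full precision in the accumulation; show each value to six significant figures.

S_2 ≈ 36.1618

Integral: ∫_5^19 ln(x) dx = 33.8972.
Boundary: ½(f(5) + f(19)) = ½(1.60944 + 2.94444) = 2.27694.
Integral + boundary = 36.1741.
Correction k=1: B_{2}/2! · (f^{(1)}(19) − f^{(1)}(5)) = 1/12 · (0.0526316 − 0.200000) = -0.0122807.
Partial sum through k=1: 36.1618.
Correction k=2: B_{4}/4! · (f^{(3)}(19) − f^{(3)}(5)) = −1/720 · (0.000291588 − 0.0160000) = 2.18172e-05.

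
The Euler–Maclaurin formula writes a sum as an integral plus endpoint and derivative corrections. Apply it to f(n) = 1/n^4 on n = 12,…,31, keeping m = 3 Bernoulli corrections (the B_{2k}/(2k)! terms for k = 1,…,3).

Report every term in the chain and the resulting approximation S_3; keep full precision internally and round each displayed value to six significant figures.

∫_12^31 1/x^4 dx evaluates to 0.000181712.
Endpoint term: (f(12) + f(31))/2 = (4.82253e-05 + 1.08281e-06)/2 = 2.46541e-05.
Integral + boundary = 0.000206366.
k=1: B_{2}/(2)! × [f^{(1)}(31) − f^{(1)}(12)] = 1/12 × (-1.39718e-07 − (-1.60751e-05)) = 1.32795e-06.
Running total after k=1: 0.000207694.
k=2: B_{4}/(4)! × [f^{(3)}(31) − f^{(3)}(12)] = −1/720 × (-4.36164e-09 − (-3.34898e-06)) = -4.64530e-09.
Running total after k=2: 0.000207690.
k=3: B_{6}/(6)! × [f^{(5)}(31) − f^{(5)}(12)] = 1/30240 × (-2.54164e-10 − (-1.30238e-06)) = 4.30598e-11.

S_3 ≈ 0.000207690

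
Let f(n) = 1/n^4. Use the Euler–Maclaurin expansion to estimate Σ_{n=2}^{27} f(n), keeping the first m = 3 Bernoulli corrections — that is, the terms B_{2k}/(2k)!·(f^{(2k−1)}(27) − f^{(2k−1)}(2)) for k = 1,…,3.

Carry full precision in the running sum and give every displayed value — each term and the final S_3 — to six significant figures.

S_3 ≈ 0.0824493

∫_2^27 1/x^4 dx evaluates to 0.0416497.
Endpoint term: (f(2) + f(27))/2 = (0.0625000 + 1.88168e-06)/2 = 0.0312509.
Running total after boundary: 0.0729007.
Correction k=1: B_{2}/2! · (f^{(1)}(27) − f^{(1)}(2)) = 1/12 · (-2.78767e-07 − (-0.125000)) = 0.0104166.
After k=1: 0.0833173.
Correction k=2: B_{4}/4! · (f^{(3)}(27) − f^{(3)}(2)) = −1/720 · (-1.14719e-08 − (-0.937500)) = -0.00130208.
After k=2: 0.0820152.
Correction k=3: B_{6}/6! · (f^{(5)}(27) − f^{(5)}(2)) = 1/30240 · (-8.81242e-10 − (-13.1250)) = 0.000434028.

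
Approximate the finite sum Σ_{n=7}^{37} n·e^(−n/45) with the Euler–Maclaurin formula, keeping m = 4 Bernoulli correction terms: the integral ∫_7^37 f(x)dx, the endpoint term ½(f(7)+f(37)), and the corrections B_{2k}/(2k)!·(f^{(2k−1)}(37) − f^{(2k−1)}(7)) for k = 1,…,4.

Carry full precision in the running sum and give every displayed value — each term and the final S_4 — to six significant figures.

The integral term ∫_7^37 x·e^(−x/45) dx = 381.313.
Boundary: ½(f(7) + f(37)) = ½(5.99158 + 16.2598) = 11.1257.
Running total after boundary: 392.439.
Order-1 term: 1/12 · (0.0781252 − 0.722793) = -0.0537224.
Running total after k=1: 392.385.
Order-2 term: −1/720 · (0.000472609 − 0.00120231) = 1.01347e-06.
Running total after k=2: 392.385.
Order-3 term: 1/30240 · (4.47722e-07 − 1.01120e-06) = -1.86335e-11.
Running total after k=3: 392.385.
Order-4 term: −1/1209600 · (3.26942e-10 − 7.05515e-10) = 3.12974e-16.

S_4 ≈ 392.385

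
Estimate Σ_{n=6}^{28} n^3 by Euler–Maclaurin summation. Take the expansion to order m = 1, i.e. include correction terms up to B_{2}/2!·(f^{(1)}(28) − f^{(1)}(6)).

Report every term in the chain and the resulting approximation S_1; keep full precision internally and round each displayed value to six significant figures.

Integral: ∫_6^28 x^3 dx = 153340.
Endpoint term: (f(6) + f(28))/2 = (216.000 + 21952.0)/2 = 11084.0.
So far: 164424.
k=1: B_{2}/(2)! × [f^{(1)}(28) − f^{(1)}(6)] = 1/12 × (2352.00 − 108.000) = 187.000.

S_1 ≈ 164611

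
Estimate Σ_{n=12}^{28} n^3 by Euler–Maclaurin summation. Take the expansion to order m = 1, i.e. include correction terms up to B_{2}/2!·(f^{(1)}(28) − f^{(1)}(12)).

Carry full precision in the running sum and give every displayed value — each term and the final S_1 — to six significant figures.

S_1 ≈ 160480

The integral term ∫_12^28 x^3 dx = 148480.
Endpoint term: (f(12) + f(28))/2 = (1728.00 + 21952.0)/2 = 11840.0.
Running total after boundary: 160320.
Correction k=1: B_{2}/2! · (f^{(1)}(28) − f^{(1)}(12)) = 1/12 · (2352.00 − 432.000) = 160.000.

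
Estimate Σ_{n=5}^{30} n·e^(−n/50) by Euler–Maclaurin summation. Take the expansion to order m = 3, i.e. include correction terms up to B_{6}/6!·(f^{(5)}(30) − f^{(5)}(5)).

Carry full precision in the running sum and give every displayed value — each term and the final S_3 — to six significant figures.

S_3 ≈ 303.501

∫_5^30 x·e^(−x/50) dx evaluates to 293.056.
½[f(5) + f(30)] = ½[4.52419 + 16.4643] = 10.4943.
Integral + boundary = 303.551.
Order-1 term: 1/12 · (0.219525 − 0.814354) = -0.0495691.
Running total after k=1: 303.501.
Order-2 term: −1/720 · (0.000526859 − 0.00104961) = 7.26045e-07.
Running total after k=2: 303.501.
Order-3 term: 1/30240 · (3.86363e-07 − 7.09393e-07) = -1.06822e-11.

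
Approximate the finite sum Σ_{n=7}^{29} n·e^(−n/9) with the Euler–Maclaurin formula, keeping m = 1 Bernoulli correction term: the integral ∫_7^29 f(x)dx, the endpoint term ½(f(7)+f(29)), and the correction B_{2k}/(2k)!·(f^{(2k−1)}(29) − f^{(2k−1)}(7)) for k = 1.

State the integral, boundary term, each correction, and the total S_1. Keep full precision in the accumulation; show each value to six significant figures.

S_1 ≈ 54.6932

Integral: ∫_7^29 x·e^(−x/9) dx = 52.5230.
Boundary: ½(f(7) + f(29)) = ½(3.21598 + 1.15612) = 2.18605.
Integral + boundary = 54.7091.
Order-1 term: 1/12 · (-0.0885919 − 0.102095) = -0.0158905.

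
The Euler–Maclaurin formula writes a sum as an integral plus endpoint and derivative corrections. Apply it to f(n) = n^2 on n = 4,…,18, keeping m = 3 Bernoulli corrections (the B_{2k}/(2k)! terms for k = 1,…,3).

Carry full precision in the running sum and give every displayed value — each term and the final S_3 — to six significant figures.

S_3 ≈ 2095.00

∫_4^18 x^2 dx evaluates to 1922.67.
Endpoint term: (f(4) + f(18))/2 = (16.0000 + 324.000)/2 = 170.000.
So far: 2092.67.
Correction k=1: B_{2}/2! · (f^{(1)}(18) − f^{(1)}(4)) = 1/12 · (36.0000 − 8.00000) = 2.33333.
Partial sum through k=1: 2095.00.
Correction k=2: B_{4}/4! · (f^{(3)}(18) − f^{(3)}(4)) = −1/720 · (0.00000 − 0.00000) = 0.00000.
Partial sum through k=2: 2095.00.
Correction k=3: B_{6}/6! · (f^{(5)}(18) − f^{(5)}(4)) = 1/30240 · (0.00000 − 0.00000) = 0.00000.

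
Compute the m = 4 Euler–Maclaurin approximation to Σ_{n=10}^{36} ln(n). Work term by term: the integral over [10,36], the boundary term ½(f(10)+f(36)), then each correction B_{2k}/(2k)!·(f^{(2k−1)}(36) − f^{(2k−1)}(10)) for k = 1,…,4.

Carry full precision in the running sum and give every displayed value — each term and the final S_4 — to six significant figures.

S_4 ≈ 82.9179

The integral term ∫_10^36 ln(x) dx = 79.9808.
Endpoint term: (f(10) + f(36))/2 = (2.30259 + 3.58352)/2 = 2.94305.
Running total after boundary: 82.9239.
Order-1 term: 1/12 · (0.0277778 − 0.100000) = -0.00601852.
After k=1: 82.9179.
Order-2 term: −1/720 · (4.28669e-05 − 0.00200000) = 2.71824e-06.
After k=2: 82.9179.
Order-3 term: 1/30240 · (3.96916e-07 − 0.000240000) = -7.92338e-09.
After k=3: 82.9179.
Order-4 term: −1/1209600 · (9.18787e-09 − 7.20000e-05) = 5.95162e-11.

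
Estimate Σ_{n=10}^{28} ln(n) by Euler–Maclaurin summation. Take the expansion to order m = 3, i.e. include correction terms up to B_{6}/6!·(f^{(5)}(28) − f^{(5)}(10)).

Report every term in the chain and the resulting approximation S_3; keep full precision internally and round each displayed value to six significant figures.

S_3 ≈ 55.0879

The integral term ∫_10^28 ln(x) dx = 52.2759.
½[f(10) + f(28)] = ½[2.30259 + 3.33220] = 2.81739.
So far: 55.0933.
k=1: B_{2}/(2)! × [f^{(1)}(28) − f^{(1)}(10)] = 1/12 × (0.0357143 − 0.100000) = -0.00535714.
After k=1: 55.0879.
k=2: B_{4}/(4)! × [f^{(3)}(28) − f^{(3)}(10)] = −1/720 × (9.11079e-05 − 0.00200000) = 2.65124e-06.
After k=2: 55.0879.
k=3: B_{6}/(6)! × [f^{(5)}(28) − f^{(5)}(10)] = 1/30240 × (1.39451e-06 − 0.000240000) = -7.89039e-09.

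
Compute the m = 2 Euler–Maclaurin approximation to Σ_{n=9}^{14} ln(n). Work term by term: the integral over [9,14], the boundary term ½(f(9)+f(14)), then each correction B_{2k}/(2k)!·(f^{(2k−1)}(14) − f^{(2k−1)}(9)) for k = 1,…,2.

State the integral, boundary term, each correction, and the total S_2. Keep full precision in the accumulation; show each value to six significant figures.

S_2 ≈ 14.5866

The integral term ∫_9^14 ln(x) dx = 12.1718.
Boundary: ½(f(9) + f(14)) = ½(2.19722 + 2.63906) = 2.41814.
Integral + boundary = 14.5899.
Correction k=1: B_{2}/2! · (f^{(1)}(14) − f^{(1)}(9)) = 1/12 · (0.0714286 − 0.111111) = -0.00330688.
Partial sum through k=1: 14.5866.
Correction k=2: B_{4}/4! · (f^{(3)}(14) − f^{(3)}(9)) = −1/720 · (0.000728863 − 0.00274348) = 2.79809e-06.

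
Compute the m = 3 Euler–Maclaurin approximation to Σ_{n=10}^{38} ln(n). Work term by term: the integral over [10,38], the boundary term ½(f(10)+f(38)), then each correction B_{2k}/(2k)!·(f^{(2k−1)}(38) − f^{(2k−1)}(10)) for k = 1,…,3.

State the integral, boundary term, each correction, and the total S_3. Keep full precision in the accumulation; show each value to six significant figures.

S_3 ≈ 90.1664

The integral term ∫_10^38 ln(x) dx = 87.2024.
Endpoint term: (f(10) + f(38))/2 = (2.30259 + 3.63759)/2 = 2.97009.
So far: 90.1725.
Order-1 term: 1/12 · (0.0263158 − 0.100000) = -0.00614035.
After k=1: 90.1664.
Order-2 term: −1/720 · (3.64485e-05 − 0.00200000) = 2.72715e-06.
After k=2: 90.1664.
Order-3 term: 1/30240 · (3.02896e-07 − 0.000240000) = -7.92649e-09.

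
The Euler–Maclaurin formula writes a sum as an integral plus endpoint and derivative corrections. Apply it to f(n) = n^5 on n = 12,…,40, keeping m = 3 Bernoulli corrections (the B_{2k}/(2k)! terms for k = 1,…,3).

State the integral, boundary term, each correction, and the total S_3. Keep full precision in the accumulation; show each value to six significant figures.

S_3 ≈ 7.34551e+08

Integral: ∫_12^40 x^5 dx = 6.82169e+08.
½[f(12) + f(40)] = ½[248832 + 1.02400e+08] = 5.13244e+07.
Running total after boundary: 7.33493e+08.
Correction k=1: B_{2}/2! · (f^{(1)}(40) − f^{(1)}(12)) = 1/12 · (1.28000e+07 − 103680) = 1.05803e+06.
After k=1: 7.34551e+08.
Correction k=2: B_{4}/4! · (f^{(3)}(40) − f^{(3)}(12)) = −1/720 · (96000.0 − 8640.00) = -121.333.
After k=2: 7.34551e+08.
Correction k=3: B_{6}/6! · (f^{(5)}(40) − f^{(5)}(12)) = 1/30240 · (120.000 − 120.000) = 0.00000.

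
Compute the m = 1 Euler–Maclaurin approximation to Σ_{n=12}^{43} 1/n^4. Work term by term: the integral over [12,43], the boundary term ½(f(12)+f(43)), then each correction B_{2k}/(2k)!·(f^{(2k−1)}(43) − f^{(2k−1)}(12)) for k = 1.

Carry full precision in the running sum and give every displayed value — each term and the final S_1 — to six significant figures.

S_1 ≈ 0.000214305

∫_12^43 1/x^4 dx evaluates to 0.000188709.
Boundary: ½(f(12) + f(43)) = ½(4.82253e-05 + 2.92500e-07) = 2.42589e-05.
Running total after boundary: 0.000212968.
Order-1 term: 1/12 · (-2.72093e-08 − (-1.60751e-05)) = 1.33732e-06.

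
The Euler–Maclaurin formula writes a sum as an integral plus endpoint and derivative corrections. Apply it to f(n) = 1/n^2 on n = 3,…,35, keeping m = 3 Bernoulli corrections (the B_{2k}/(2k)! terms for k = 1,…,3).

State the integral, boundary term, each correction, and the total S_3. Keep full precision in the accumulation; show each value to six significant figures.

Integral: ∫_3^35 1/x^2 dx = 0.304762.
Endpoint term: (f(3) + f(35))/2 = (0.111111 + 0.000816327)/2 = 0.0559637.
Running total after boundary: 0.360726.
k=1: B_{2}/(2)! × [f^{(1)}(35) − f^{(1)}(3)] = 1/12 × (-4.66472e-05 − (-0.0740741)) = 0.00616895.
Partial sum through k=1: 0.366895.
k=2: B_{4}/(4)! × [f^{(3)}(35) − f^{(3)}(3)] = −1/720 × (-4.56952e-07 − (-0.0987654)) = -0.000137174.
Partial sum through k=2: 0.366757.
k=3: B_{6}/(6)! × [f^{(5)}(35) − f^{(5)}(3)] = 1/30240 × (-1.11907e-08 − (-0.329218)) = 1.08868e-05.

S_3 ≈ 0.366768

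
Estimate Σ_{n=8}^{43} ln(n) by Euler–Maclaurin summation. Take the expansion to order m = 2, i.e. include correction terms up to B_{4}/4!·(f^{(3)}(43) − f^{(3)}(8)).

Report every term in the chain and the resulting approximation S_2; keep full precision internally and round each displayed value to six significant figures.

The integral term ∫_8^43 ln(x) dx = 110.096.
½[f(8) + f(43)] = ½[2.07944 + 3.76120] = 2.92032.
So far: 113.016.
Order-1 term: 1/12 · (0.0232558 − 0.125000) = -0.00847868.
Partial sum through k=1: 113.008.
Order-2 term: −1/720 · (2.51550e-05 − 0.00390625) = 5.39041e-06.

S_2 ≈ 113.008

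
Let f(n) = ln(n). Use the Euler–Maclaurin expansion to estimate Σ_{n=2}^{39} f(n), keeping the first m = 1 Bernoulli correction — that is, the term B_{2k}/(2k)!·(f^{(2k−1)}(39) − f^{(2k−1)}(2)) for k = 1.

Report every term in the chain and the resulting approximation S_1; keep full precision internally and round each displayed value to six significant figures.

The integral term ∫_2^39 ln(x) dx = 104.493.
½[f(2) + f(39)] = ½[0.693147 + 3.66356] = 2.17835.
Running total after boundary: 106.671.
k=1: B_{2}/(2)! × [f^{(1)}(39) − f^{(1)}(2)] = 1/12 × (0.0256410 − 0.500000) = -0.0395299.

S_1 ≈ 106.631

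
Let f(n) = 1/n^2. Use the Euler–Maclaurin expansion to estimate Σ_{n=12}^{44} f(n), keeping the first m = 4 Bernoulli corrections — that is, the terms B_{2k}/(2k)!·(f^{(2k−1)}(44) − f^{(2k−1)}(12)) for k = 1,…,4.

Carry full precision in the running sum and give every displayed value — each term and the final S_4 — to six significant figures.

S_4 ≈ 0.0644309

∫_12^44 1/x^2 dx evaluates to 0.0606061.
Boundary: ½(f(12) + f(44)) = ½(0.00694444 + 0.000516529) = 0.00373049.
Running total after boundary: 0.0643365.
k=1: B_{2}/(2)! × [f^{(1)}(44) − f^{(1)}(12)] = 1/12 × (-2.34786e-05 − (-0.00115741)) = 9.44941e-05.
After k=1: 0.0644310.
k=2: B_{4}/(4)! × [f^{(3)}(44) − f^{(3)}(12)] = −1/720 × (-1.45528e-07 − (-9.64506e-05)) = -1.33757e-07.
After k=2: 0.0644309.
k=3: B_{6}/(6)! × [f^{(5)}(44) − f^{(5)}(12)] = 1/30240 × (-2.25509e-09 − (-2.00939e-05)) = 6.64406e-10.
After k=3: 0.0644309.
k=4: B_{8}/(8)! × [f^{(7)}(44) − f^{(7)}(12)] = −1/1209600 × (-6.52299e-11 − (-7.81429e-06)) = -6.46017e-12.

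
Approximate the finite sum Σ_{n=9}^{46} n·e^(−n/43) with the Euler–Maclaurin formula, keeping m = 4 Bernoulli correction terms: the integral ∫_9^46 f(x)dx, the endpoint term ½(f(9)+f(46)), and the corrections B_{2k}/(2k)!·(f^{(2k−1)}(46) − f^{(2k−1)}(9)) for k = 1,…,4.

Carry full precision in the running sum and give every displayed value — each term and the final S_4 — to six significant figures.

S_4 ≈ 512.218

∫_9^46 x·e^(−x/43) dx evaluates to 500.732.
Endpoint term: (f(9) + f(46))/2 = (7.30035 + 15.7821)/2 = 11.5412.
Integral + boundary = 512.274.
Order-1 term: 1/12 · (-0.0239364 − 0.641374) = -0.0554426.
Partial sum through k=1: 512.218.
Order-2 term: −1/720 · (0.000358161 − 0.00122427) = 1.20293e-06.
Partial sum through k=2: 512.218.
Order-3 term: 1/30240 · (3.94412e-07 − 1.13665e-06) = -2.45448e-11.
Partial sum through k=3: 512.218.
Order-4 term: −1/1209600 · (3.21860e-10 − 8.71374e-10) = 4.54294e-16.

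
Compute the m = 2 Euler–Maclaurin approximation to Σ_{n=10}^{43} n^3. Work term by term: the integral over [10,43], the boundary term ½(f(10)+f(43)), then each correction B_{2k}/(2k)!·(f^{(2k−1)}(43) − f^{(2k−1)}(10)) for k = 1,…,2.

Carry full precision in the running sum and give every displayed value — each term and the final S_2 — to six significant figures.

S_2 ≈ 892891

∫_10^43 x^3 dx evaluates to 852200.
Endpoint term: (f(10) + f(43))/2 = (1000.00 + 79507.0)/2 = 40253.5.
Integral + boundary = 892454.
k=1: B_{2}/(2)! × [f^{(1)}(43) − f^{(1)}(10)] = 1/12 × (5547.00 − 300.000) = 437.250.
Running total after k=1: 892891.
k=2: B_{4}/(4)! × [f^{(3)}(43) − f^{(3)}(10)] = −1/720 × (6.00000 − 6.00000) = 0.00000.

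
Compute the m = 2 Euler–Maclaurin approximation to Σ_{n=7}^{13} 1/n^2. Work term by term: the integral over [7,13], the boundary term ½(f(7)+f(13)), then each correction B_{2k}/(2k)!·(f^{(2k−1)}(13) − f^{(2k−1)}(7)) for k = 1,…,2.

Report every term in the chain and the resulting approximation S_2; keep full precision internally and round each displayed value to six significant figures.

The integral term ∫_7^13 1/x^2 dx = 0.0659341.
Endpoint term: (f(7) + f(13))/2 = (0.0204082 + 0.00591716)/2 = 0.0131627.
So far: 0.0790967.
k=1: B_{2}/(2)! × [f^{(1)}(13) − f^{(1)}(7)] = 1/12 × (-0.000910332 − (-0.00583090)) = 0.000410048.
After k=1: 0.0795068.
k=2: B_{4}/(4)! × [f^{(3)}(13) − f^{(3)}(7)] = −1/720 × (-6.46390e-05 − (-0.00142798)) = -1.89352e-06.

S_2 ≈ 0.0795049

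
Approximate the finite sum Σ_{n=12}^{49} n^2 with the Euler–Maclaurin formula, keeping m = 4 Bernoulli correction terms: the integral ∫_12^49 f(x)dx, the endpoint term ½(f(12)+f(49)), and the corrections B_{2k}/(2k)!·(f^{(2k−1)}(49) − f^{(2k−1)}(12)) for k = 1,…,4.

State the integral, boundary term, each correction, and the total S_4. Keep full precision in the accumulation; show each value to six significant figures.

∫_12^49 x^2 dx evaluates to 38640.3.
Endpoint term: (f(12) + f(49))/2 = (144.000 + 2401.00)/2 = 1272.50.
So far: 39912.8.
Correction k=1: B_{2}/2! · (f^{(1)}(49) − f^{(1)}(12)) = 1/12 · (98.0000 − 24.0000) = 6.16667.
Running total after k=1: 39919.0.
Correction k=2: B_{4}/4! · (f^{(3)}(49) − f^{(3)}(12)) = −1/720 · (0.00000 − 0.00000) = 0.00000.
Running total after k=2: 39919.0.
Correction k=3: B_{6}/6! · (f^{(5)}(49) − f^{(5)}(12)) = 1/30240 · (0.00000 − 0.00000) = 0.00000.
Running total after k=3: 39919.0.
Correction k=4: B_{8}/8! · (f^{(7)}(49) − f^{(7)}(12)) = −1/1209600 · (0.00000 − 0.00000) = 0.00000.

S_4 ≈ 39919.0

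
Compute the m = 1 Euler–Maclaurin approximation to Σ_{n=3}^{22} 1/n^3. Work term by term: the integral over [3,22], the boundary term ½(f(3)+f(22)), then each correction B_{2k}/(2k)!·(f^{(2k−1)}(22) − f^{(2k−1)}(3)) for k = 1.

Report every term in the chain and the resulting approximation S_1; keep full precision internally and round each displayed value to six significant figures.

S_1 ≈ 0.0761733

Integral: ∫_3^22 1/x^3 dx = 0.0545225.
Endpoint term: (f(3) + f(22))/2 = (0.0370370 + 9.39144e-05)/2 = 0.0185655.
Integral + boundary = 0.0730880.
Order-1 term: 1/12 · (-1.28065e-05 − (-0.0370370)) = 0.00308535.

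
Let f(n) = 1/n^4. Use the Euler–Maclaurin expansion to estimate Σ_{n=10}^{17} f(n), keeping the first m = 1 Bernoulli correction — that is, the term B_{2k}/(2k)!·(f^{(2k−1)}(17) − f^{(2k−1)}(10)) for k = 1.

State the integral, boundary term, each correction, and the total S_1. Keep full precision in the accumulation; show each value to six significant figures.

S_1 ≈ 0.000324571

Integral: ∫_10^17 1/x^4 dx = 0.000265486.
½[f(10) + f(17)] = ½[0.000100000 + 1.19730e-05] = 5.59865e-05.
So far: 0.000321473.
k=1: B_{2}/(2)! × [f^{(1)}(17) − f^{(1)}(10)] = 1/12 × (-2.81719e-06 − (-4.00000e-05)) = 3.09857e-06.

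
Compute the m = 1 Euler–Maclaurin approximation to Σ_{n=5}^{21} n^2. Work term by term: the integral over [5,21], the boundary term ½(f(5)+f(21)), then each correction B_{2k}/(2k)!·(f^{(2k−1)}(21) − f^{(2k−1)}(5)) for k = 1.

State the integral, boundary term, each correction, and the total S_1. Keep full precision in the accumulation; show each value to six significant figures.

S_1 ≈ 3281.00

∫_5^21 x^2 dx evaluates to 3045.33.
Endpoint term: (f(5) + f(21))/2 = (25.0000 + 441.000)/2 = 233.000.
Integral + boundary = 3278.33.
k=1: B_{2}/(2)! × [f^{(1)}(21) − f^{(1)}(5)] = 1/12 × (42.0000 − 10.0000) = 2.66667.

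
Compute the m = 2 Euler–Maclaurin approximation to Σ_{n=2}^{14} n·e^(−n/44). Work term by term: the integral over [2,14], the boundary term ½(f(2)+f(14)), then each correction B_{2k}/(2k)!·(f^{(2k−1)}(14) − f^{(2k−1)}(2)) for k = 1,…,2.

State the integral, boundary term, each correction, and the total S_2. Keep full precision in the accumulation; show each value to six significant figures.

S_2 ≈ 83.5680

Integral: ∫_2^14 x·e^(−x/44) dx = 77.5548.
½[f(2) + f(14)] = ½[1.91113 + 10.1846] = 6.04786.
Running total after boundary: 83.6027.
k=1: B_{2}/(2)! × [f^{(1)}(14) − f^{(1)}(2)] = 1/12 × (0.496003 − 0.912128) = -0.0346771.
Partial sum through k=1: 83.5680.
k=2: B_{4}/(4)! × [f^{(3)}(14) − f^{(3)}(2)] = −1/720 × (0.00100772 − 0.00145829) = 6.25797e-07.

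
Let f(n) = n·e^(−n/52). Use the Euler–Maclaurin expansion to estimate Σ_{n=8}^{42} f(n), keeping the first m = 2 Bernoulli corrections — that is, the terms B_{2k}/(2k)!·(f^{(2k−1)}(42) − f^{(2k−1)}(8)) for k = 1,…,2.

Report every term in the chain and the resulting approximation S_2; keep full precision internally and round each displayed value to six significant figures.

S_2 ≈ 508.350

Integral: ∫_8^42 x·e^(−x/52) dx = 495.610.
½[f(8) + f(42)] = ½[6.85923 + 18.7272] = 12.7932.
Integral + boundary = 508.403.
Order-1 term: 1/12 · (0.0857473 − 0.725496) = -0.0533124.
Partial sum through k=1: 508.350.
Order-2 term: −1/720 · (0.000361508 − 0.000902479) = 7.51348e-07.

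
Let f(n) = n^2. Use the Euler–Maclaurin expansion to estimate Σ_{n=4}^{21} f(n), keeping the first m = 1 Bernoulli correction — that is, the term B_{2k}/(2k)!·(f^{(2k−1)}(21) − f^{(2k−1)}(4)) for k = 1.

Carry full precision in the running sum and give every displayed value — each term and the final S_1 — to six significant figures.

∫_4^21 x^2 dx evaluates to 3065.67.
½[f(4) + f(21)] = ½[16.0000 + 441.000] = 228.500.
So far: 3294.17.
k=1: B_{2}/(2)! × [f^{(1)}(21) − f^{(1)}(4)] = 1/12 × (42.0000 − 8.00000) = 2.83333.

S_1 ≈ 3297.00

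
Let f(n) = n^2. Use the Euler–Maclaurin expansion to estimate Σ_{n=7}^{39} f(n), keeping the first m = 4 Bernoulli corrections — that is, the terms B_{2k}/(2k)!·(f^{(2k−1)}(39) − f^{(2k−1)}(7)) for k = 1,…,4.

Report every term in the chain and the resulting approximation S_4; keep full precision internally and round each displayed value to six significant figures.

S_4 ≈ 20449.0

∫_7^39 x^2 dx evaluates to 19658.7.
½[f(7) + f(39)] = ½[49.0000 + 1521.00] = 785.000.
So far: 20443.7.
Order-1 term: 1/12 · (78.0000 − 14.0000) = 5.33333.
After k=1: 20449.0.
Order-2 term: −1/720 · (0.00000 − 0.00000) = 0.00000.
After k=2: 20449.0.
Order-3 term: 1/30240 · (0.00000 − 0.00000) = 0.00000.
After k=3: 20449.0.
Order-4 term: −1/1209600 · (0.00000 − 0.00000) = 0.00000.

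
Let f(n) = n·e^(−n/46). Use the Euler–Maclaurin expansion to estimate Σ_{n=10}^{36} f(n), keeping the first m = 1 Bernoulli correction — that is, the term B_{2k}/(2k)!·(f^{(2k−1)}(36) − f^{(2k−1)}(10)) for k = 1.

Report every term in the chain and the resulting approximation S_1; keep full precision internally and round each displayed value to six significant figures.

S_1 ≈ 360.294

Integral: ∫_10^36 x·e^(−x/46) dx = 348.086.
½[f(10) + f(36)] = ½[8.04615 + 16.4596] = 12.2529.
So far: 360.339.
Correction k=1: B_{2}/2! · (f^{(1)}(36) − f^{(1)}(10)) = 1/12 · (0.0993939 − 0.629699) = -0.0441921.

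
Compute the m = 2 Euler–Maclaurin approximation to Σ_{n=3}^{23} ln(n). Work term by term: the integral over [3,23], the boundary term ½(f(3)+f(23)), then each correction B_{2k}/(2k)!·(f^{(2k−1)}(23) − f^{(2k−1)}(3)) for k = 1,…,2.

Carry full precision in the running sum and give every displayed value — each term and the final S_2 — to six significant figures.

S_2 ≈ 50.9135

∫_3^23 ln(x) dx evaluates to 48.8205.
Boundary: ½(f(3) + f(23)) = ½(1.09861 + 3.13549) = 2.11705.
Integral + boundary = 50.9376.
Correction k=1: B_{2}/2! · (f^{(1)}(23) − f^{(1)}(3)) = 1/12 · (0.0434783 − 0.333333) = -0.0241546.
Partial sum through k=1: 50.9134.
Correction k=2: B_{4}/4! · (f^{(3)}(23) − f^{(3)}(3)) = −1/720 · (0.000164379 − 0.0740741) = 0.000102652.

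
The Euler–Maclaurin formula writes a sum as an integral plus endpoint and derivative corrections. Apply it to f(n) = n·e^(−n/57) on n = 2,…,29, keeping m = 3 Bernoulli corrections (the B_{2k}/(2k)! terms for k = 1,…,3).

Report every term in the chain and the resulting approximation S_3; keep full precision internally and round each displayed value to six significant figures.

S_3 ≈ 309.430

Integral: ∫_2^29 x·e^(−x/57) dx = 299.800.
Endpoint term: (f(2) + f(29))/2 = (1.93104 + 17.4358)/2 = 9.68341.
Running total after boundary: 309.483.
Order-1 term: 1/12 · (0.295343 − 0.931643) = -0.0530250.
After k=1: 309.430.
Order-2 term: −1/720 · (0.000461006 − 0.000881097) = 5.83459e-07.
After k=2: 309.430.
Order-3 term: 1/30240 · (2.55805e-07 − 4.54123e-07) = -6.55815e-12.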